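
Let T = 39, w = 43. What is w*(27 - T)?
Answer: -516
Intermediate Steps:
w*(27 - T) = 43*(27 - 1*39) = 43*(27 - 39) = 43*(-12) = -516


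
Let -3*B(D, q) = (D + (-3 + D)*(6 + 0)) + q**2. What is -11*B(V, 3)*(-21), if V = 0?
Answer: 693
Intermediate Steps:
B(D, q) = 6 - 7*D/3 - q**2/3 (B(D, q) = -((D + (-3 + D)*(6 + 0)) + q**2)/3 = -((D + (-3 + D)*6) + q**2)/3 = -((D + (-18 + 6*D)) + q**2)/3 = -((-18 + 7*D) + q**2)/3 = -(-18 + q**2 + 7*D)/3 = 6 - 7*D/3 - q**2/3)
-11*B(V, 3)*(-21) = -11*(6 - 7/3*0 - 1/3*3**2)*(-21) = -11*(6 + 0 - 1/3*9)*(-21) = -11*(6 + 0 - 3)*(-21) = -11*3*(-21) = -33*(-21) = 693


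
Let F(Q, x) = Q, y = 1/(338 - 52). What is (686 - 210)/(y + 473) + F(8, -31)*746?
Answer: 807481208/135279 ≈ 5969.0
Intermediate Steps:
y = 1/286 ≈ 0.0034965
(686 - 210)/(y + 473) + F(8, -31)*746 = (686 - 210)/(1/286 + 473) + 8*746 = 476/(135279/286) + 5968 = 476*(286/135279) + 5968 = 136136/135279 + 5968 = 807481208/135279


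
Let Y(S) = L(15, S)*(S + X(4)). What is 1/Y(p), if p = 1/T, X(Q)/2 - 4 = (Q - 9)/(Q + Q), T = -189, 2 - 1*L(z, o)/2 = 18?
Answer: -189/40792 ≈ -0.0046333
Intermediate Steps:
L(z, o) = -32 (L(z, o) = 4 - 2*18 = 4 - 36 = -32)
X(Q) = 8 + (-9 + Q)/Q (X(Q) = 8 + 2*((Q - 9)/(Q + Q)) = 8 + 2*((-9 + Q)/((2*Q))) = 8 + 2*((-9 + Q)*(1/(2*Q))) = 8 + 2*((-9 + Q)/(2*Q)) = 8 + (-9 + Q)/Q)
p = -1/189 (p = 1/(-189) = -1/189 ≈ -0.0052910)
Y(S) = -216 - 32*S (Y(S) = -32*(S + (9 - 9/4)) = -32*(S + 27/4) = -32*(27/4 + S) = -216 - 32*S)
1/Y(p) = 1/(-216 - 32*(-1/189)) = 1/(-216 + 32/189) = 1/(-40792/189) = -189/40792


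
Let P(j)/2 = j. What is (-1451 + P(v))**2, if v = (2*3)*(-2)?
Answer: 2175625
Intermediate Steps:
v = -12 (v = 6*(-2) = -12)
P(j) = 2*j
(-1451 + P(v))**2 = (-1451 + 2*(-12))**2 = (-1451 - 24)**2 = (-1475)**2 = 2175625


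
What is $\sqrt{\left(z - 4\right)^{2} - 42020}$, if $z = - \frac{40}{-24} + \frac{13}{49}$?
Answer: $\frac{2 i \sqrt{226979441}}{147} \approx 204.98 i$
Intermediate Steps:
$z = \frac{284}{147}$ ($z = \left(-40\right) \left(- \frac{1}{24}\right) + 13 \cdot \frac{1}{49} = \frac{5}{3} + \frac{13}{49} = \frac{284}{147} \approx 1.932$)
$\sqrt{\left(z - 4\right)^{2} - 42020} = \sqrt{\left(\frac{284}{147} - 4\right)^{2} - 42020} = \sqrt{\left(- \frac{304}{147}\right)^{2} - 42020} = \sqrt{\frac{92416}{21609} - 42020} = \sqrt{- \frac{907917764}{21609}} = \frac{2 i \sqrt{226979441}}{147}$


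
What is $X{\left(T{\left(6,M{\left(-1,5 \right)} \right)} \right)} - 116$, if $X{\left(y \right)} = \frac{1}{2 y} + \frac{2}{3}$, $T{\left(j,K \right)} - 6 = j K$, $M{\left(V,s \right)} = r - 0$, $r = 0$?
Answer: $- \frac{461}{4} \approx -115.25$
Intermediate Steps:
$M{\left(V,s \right)} = 0$ ($M{\left(V,s \right)} = 0 - 0 = 0 + 0 = 0$)
$T{\left(j,K \right)} = 6 + K j$ ($T{\left(j,K \right)} = 6 + j K = 6 + K j$)
$X{\left(y \right)} = \frac{2}{3} + \frac{1}{2 y}$ ($X{\left(y \right)} = \frac{1}{2 y} + 2 \cdot \frac{1}{3} = \frac{1}{2 y} + \frac{2}{3} = \frac{2}{3} + \frac{1}{2 y}$)
$X{\left(T{\left(6,M{\left(-1,5 \right)} \right)} \right)} - 116 = \frac{3 + 4 \left(6 + 0 \cdot 6\right)}{6 \left(6 + 0 \cdot 6\right)} - 116 = \frac{3 + 4 \left(6 + 0\right)}{6 \left(6 + 0\right)} - 116 = \frac{3 + 4 \cdot 6}{6 \cdot 6} - 116 = \frac{1}{6} \cdot \frac{1}{6} \left(3 + 24\right) - 116 = \frac{1}{6} \cdot \frac{1}{6} \cdot 27 - 116 = \frac{3}{4} - 116 = - \frac{461}{4}$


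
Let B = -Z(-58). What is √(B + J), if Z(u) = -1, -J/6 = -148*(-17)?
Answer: I*√15095 ≈ 122.86*I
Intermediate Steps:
J = -15096 (J = -(-888)*(-17) = -6*2516 = -15096)
B = 1 (B = -1*(-1) = 1)
√(B + J) = √(1 - 15096) = √(-15095) = I*√15095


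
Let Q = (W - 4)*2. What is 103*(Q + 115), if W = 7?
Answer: 12463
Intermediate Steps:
Q = 6 (Q = (7 - 4)*2 = 3*2 = 6)
103*(Q + 115) = 103*(6 + 115) = 103*121 = 12463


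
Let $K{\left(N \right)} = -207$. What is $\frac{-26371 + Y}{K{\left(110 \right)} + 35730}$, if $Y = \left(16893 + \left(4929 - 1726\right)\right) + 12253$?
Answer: $\frac{5978}{35523} \approx 0.16829$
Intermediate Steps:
$Y = 32349$ ($Y = \left(16893 + \left(4929 - 1726\right)\right) + 12253 = \left(16893 + 3203\right) + 12253 = 20096 + 12253 = 32349$)
$\frac{-26371 + Y}{K{\left(110 \right)} + 35730} = \frac{-26371 + 32349}{-207 + 35730} = \frac{5978}{35523}$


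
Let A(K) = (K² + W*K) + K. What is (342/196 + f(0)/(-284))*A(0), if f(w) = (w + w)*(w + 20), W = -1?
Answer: 0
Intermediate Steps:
f(w) = 2*w*(20 + w) (f(w) = (2*w)*(20 + w) = 2*w*(20 + w))
A(K) = K² (A(K) = (K² - K) + K = K²)
(342/196 + f(0)/(-284))*A(0) = (342/196 + (2*0*(20 + 0))/(-284))*0² = (342*(1/196) + (2*0*20)*(-1/284))*0 = (171/98 + 0*(-1/284))*0 = (171/98 + 0)*0 = (171/98)*0 = 0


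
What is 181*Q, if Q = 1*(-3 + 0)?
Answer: -543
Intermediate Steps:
Q = -3 (Q = 1*(-3) = -3)
181*Q = 181*(-3) = -543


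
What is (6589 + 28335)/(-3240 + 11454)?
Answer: 17462/4107 ≈ 4.2518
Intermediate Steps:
(6589 + 28335)/(-3240 + 11454) = 34924/8214 = 34924*(1/8214) = 17462/4107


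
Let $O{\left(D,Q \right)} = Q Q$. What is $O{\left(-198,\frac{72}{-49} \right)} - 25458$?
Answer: $- \frac{61119474}{2401} \approx -25456.0$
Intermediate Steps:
$O{\left(D,Q \right)} = Q^{2}$
$O{\left(-198,\frac{72}{-49} \right)} - 25458 = \left(\frac{72}{-49}\right)^{2} - 25458 = \left(72 \left(- \frac{1}{49}\right)\right)^{2} - 25458 = \left(- \frac{72}{49}\right)^{2} - 25458 = \frac{5184}{2401} - 25458 = - \frac{61119474}{2401}$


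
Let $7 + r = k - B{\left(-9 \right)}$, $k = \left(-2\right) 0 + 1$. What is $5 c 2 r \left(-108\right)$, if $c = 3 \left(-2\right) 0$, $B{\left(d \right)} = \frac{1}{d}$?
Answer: $0$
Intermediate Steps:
$k = 1$ ($k = 0 + 1 = 1$)
$c = 0$ ($c = \left(-6\right) 0 = 0$)
$r = - \frac{53}{9}$ ($r = -7 + \left(1 - \frac{1}{-9}\right) = -7 + \left(1 - - \frac{1}{9}\right) = -7 + \left(1 + \frac{1}{9}\right) = -7 + \frac{10}{9} = - \frac{53}{9} \approx -5.8889$)
$5 c 2 r \left(-108\right) = 5 \cdot 0 \cdot 2 \left(- \frac{53}{9}\right) \left(-108\right) = 0 \cdot 2 \left(- \frac{53}{9}\right) \left(-108\right) = 0 \left(- \frac{53}{9}\right) \left(-108\right) = 0 \left(-108\right) = 0$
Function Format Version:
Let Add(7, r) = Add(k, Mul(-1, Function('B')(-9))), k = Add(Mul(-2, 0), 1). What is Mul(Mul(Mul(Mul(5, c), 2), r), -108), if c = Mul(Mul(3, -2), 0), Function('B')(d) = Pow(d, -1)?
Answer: 0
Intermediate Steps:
k = 1 (k = Add(0, 1) = 1)
c = 0 (c = Mul(-6, 0) = 0)
r = Rational(-53, 9) (r = Add(-7, Add(1, Mul(-1, Pow(-9, -1)))) = Add(-7, Add(1, Mul(-1, Rational(-1, 9)))) = Add(-7, Add(1, Rational(1, 9))) = Add(-7, Rational(10, 9)) = Rational(-53, 9) ≈ -5.8889)
Mul(Mul(Mul(Mul(5, c), 2), r), -108) = Mul(Mul(Mul(Mul(5, 0), 2), Rational(-53, 9)), -108) = Mul(Mul(Mul(0, 2), Rational(-53, 9)), -108) = Mul(Mul(0, Rational(-53, 9)), -108) = Mul(0, -108) = 0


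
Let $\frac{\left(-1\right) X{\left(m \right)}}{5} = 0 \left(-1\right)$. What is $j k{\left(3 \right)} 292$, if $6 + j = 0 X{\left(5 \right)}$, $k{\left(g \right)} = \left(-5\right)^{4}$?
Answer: $-1095000$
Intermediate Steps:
$k{\left(g \right)} = 625$
$X{\left(m \right)} = 0$ ($X{\left(m \right)} = - 5 \cdot 0 \left(-1\right) = \left(-5\right) 0 = 0$)
$j = -6$ ($j = -6 + 0 \cdot 0 = -6 + 0 = -6$)
$j k{\left(3 \right)} 292 = - 6 \cdot 625 \cdot 292 = \left(-6\right) 182500 = -1095000$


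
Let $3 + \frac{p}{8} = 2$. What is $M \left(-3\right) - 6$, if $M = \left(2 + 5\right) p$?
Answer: $162$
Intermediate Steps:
$p = -8$ ($p = -24 + 8 \cdot 2 = -24 + 16 = -8$)
$M = -56$ ($M = \left(2 + 5\right) \left(-8\right) = 7 \left(-8\right) = -56$)
$M \left(-3\right) - 6 = \left(-56\right) \left(-3\right) - 6 = 168 - 6 = 162$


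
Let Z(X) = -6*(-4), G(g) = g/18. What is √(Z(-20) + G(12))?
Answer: √222/3 ≈ 4.9666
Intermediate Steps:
G(g) = g/18 (G(g) = g*(1/18) = g/18)
Z(X) = 24
√(Z(-20) + G(12)) = √(24 + (1/18)*12) = √(24 + ⅔) = √(74/3) = √222/3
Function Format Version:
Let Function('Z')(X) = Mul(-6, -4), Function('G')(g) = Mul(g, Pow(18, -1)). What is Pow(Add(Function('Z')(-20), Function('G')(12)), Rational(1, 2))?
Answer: Mul(Rational(1, 3), Pow(222, Rational(1, 2))) ≈ 4.9666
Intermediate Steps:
Function('G')(g) = Mul(Rational(1, 18), g) (Function('G')(g) = Mul(g, Rational(1, 18)) = Mul(Rational(1, 18), g))
Function('Z')(X) = 24
Pow(Add(Function('Z')(-20), Function('G')(12)), Rational(1, 2)) = Pow(Add(24, Mul(Rational(1, 18), 12)), Rational(1, 2)) = Pow(Add(24, Rational(2, 3)), Rational(1, 2)) = Pow(Rational(74, 3), Rational(1, 2)) = Mul(Rational(1, 3), Pow(222, Rational(1, 2)))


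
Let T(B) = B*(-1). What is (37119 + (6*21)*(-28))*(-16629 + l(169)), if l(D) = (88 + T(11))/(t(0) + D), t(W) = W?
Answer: -94398234384/169 ≈ -5.5857e+8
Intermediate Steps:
T(B) = -B
l(D) = 77/D (l(D) = (88 - 1*11)/(0 + D) = (88 - 11)/D = 77/D)
(37119 + (6*21)*(-28))*(-16629 + l(169)) = (37119 + (6*21)*(-28))*(-16629 + 77/169) = (37119 + 126*(-28))*(-16629 + 77*(1/169)) = (37119 - 3528)*(-16629 + 77/169) = 33591*(-2810224/169) = -94398234384/169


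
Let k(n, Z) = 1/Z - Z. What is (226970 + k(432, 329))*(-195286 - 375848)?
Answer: -42586543885260/329 ≈ -1.2944e+11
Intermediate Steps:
(226970 + k(432, 329))*(-195286 - 375848) = (226970 + (1/329 - 1*329))*(-195286 - 375848) = (226970 + (1/329 - 329))*(-571134) = (226970 - 108240/329)*(-571134) = (74564890/329)*(-571134) = -42586543885260/329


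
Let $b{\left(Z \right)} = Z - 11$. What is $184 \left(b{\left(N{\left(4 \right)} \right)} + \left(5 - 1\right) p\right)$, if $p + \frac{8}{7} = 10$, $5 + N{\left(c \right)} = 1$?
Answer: $\frac{26312}{7} \approx 3758.9$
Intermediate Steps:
$N{\left(c \right)} = -4$ ($N{\left(c \right)} = -5 + 1 = -4$)
$p = \frac{62}{7}$ ($p = - \frac{8}{7} + 10 = \frac{62}{7} \approx 8.8571$)
$b{\left(Z \right)} = -11 + Z$
$184 \left(b{\left(N{\left(4 \right)} \right)} + \left(5 - 1\right) p\right) = 184 \left(\left(-11 - 4\right) + \left(5 - 1\right) \frac{62}{7}\right) = 184 \left(-15 + 4 \cdot \frac{62}{7}\right) = 184 \left(-15 + \frac{248}{7}\right) = 184 \cdot \frac{143}{7} = \frac{26312}{7}$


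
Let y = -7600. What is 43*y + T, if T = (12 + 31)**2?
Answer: -324951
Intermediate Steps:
T = 1849 (T = 43**2 = 1849)
43*y + T = 43*(-7600) + 1849 = -326800 + 1849 = -324951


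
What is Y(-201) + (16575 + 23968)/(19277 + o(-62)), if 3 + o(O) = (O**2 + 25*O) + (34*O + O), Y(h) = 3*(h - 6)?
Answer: -12005615/19398 ≈ -618.91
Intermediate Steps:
Y(h) = -18 + 3*h (Y(h) = 3*(-6 + h) = -18 + 3*h)
o(O) = -3 + O**2 + 60*O (o(O) = -3 + ((O**2 + 25*O) + (34*O + O)) = -3 + ((O**2 + 25*O) + 35*O) = -3 + (O**2 + 60*O) = -3 + O**2 + 60*O)
Y(-201) + (16575 + 23968)/(19277 + o(-62)) = (-18 + 3*(-201)) + (16575 + 23968)/(19277 + (-3 + (-62)**2 + 60*(-62))) = (-18 - 603) + 40543/(19277 + (-3 + 3844 - 3720)) = -621 + 40543/(19277 + 121) = -621 + 40543/19398 = -12005615/19398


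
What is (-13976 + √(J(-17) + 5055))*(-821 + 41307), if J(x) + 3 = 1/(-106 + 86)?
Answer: -565832336 + 465589*√955/5 ≈ -5.6295e+8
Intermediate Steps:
J(x) = -61/20 (J(x) = -3 + 1/(-106 + 86) = -3 + 1/(-20) = -3 - 1/20 = -61/20)
(-13976 + √(J(-17) + 5055))*(-821 + 41307) = (-13976 + √(-61/20 + 5055))*(-821 + 41307) = (-13976 + √(101039/20))*40486 = (-13976 + 23*√955/10)*40486 = -565832336 + 465589*√955/5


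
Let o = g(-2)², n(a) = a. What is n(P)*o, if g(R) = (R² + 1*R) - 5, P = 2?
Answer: 18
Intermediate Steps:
g(R) = -5 + R + R² (g(R) = (R² + R) - 5 = (R + R²) - 5 = -5 + R + R²)
o = 9 (o = (-5 - 2 + (-2)²)² = (-5 - 2 + 4)² = (-3)² = 9)
n(P)*o = 2*9 = 18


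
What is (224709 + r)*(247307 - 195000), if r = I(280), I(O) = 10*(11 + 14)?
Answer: 11766930413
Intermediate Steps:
I(O) = 250 (I(O) = 10*25 = 250)
r = 250
(224709 + r)*(247307 - 195000) = (224709 + 250)*(247307 - 195000) = 224959*52307 = 11766930413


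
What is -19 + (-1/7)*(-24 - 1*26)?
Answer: -83/7 ≈ -11.857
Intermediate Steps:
-19 + (-1/7)*(-24 - 1*26) = -19 + (-1*⅐)*(-24 - 26) = -19 - ⅐*(-50) = -19 + 50/7 = -83/7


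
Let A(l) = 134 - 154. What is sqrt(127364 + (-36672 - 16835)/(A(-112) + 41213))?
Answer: sqrt(24013009636865)/13731 ≈ 356.88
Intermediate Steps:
A(l) = -20
sqrt(127364 + (-36672 - 16835)/(A(-112) + 41213)) = sqrt(127364 + (-36672 - 16835)/(-20 + 41213)) = sqrt(127364 - 53507/41193) = sqrt(5246451745/41193) = sqrt(24013009636865)/13731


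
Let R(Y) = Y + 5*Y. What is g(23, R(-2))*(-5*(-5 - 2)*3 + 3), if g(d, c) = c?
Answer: -1296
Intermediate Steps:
R(Y) = 6*Y
g(23, R(-2))*(-5*(-5 - 2)*3 + 3) = (6*(-2))*(-5*(-5 - 2)*3 + 3) = -12*(-5*(-7)*3 + 3) = -12*(35*3 + 3) = -12*(105 + 3) = -12*108 = -1296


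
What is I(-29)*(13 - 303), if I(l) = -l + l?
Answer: 0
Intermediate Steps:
I(l) = 0
I(-29)*(13 - 303) = 0*(13 - 303) = 0*(-290) = 0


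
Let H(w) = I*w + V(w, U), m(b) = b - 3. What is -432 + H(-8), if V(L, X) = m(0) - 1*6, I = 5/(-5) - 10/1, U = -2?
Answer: -353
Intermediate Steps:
m(b) = -3 + b
I = -11 (I = 5*(-⅕) - 10*1 = -1 - 10 = -11)
V(L, X) = -9 (V(L, X) = (-3 + 0) - 1*6 = -3 - 6 = -9)
H(w) = -9 - 11*w (H(w) = -11*w - 9 = -9 - 11*w)
-432 + H(-8) = -432 + (-9 - 11*(-8)) = -432 + (-9 + 88) = -432 + 79 = -353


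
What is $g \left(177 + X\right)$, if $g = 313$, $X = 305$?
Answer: $150866$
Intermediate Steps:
$g \left(177 + X\right) = 313 \left(177 + 305\right) = 313 \cdot 482 = 150866$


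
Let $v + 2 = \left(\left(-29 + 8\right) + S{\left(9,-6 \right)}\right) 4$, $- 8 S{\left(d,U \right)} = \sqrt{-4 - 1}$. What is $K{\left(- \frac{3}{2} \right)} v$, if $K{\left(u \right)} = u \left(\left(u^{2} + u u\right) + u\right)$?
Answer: $387 + \frac{9 i \sqrt{5}}{4} \approx 387.0 + 5.0312 i$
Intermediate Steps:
$S{\left(d,U \right)} = - \frac{i \sqrt{5}}{8}$ ($S{\left(d,U \right)} = - \frac{\sqrt{-4 - 1}}{8} = - \frac{\sqrt{-5}}{8} = - \frac{i \sqrt{5}}{8}$)
$v = -86 - \frac{i \sqrt{5}}{2}$ ($v = -2 + \left(\left(-29 + 8\right) - \frac{i \sqrt{5}}{8}\right) 4 = -2 + \left(-21 - \frac{i \sqrt{5}}{8}\right) 4 = -2 - \left(84 + \frac{i \sqrt{5}}{2}\right) = -86 - \frac{i \sqrt{5}}{2} \approx -86.0 - 1.118 i$)
$K{\left(u \right)} = u \left(u + 2 u^{2}\right)$ ($K{\left(u \right)} = u \left(\left(u^{2} + u^{2}\right) + u\right) = u \left(2 u^{2} + u\right) = u \left(u + 2 u^{2}\right)$)
$K{\left(- \frac{3}{2} \right)} v = \left(- \frac{3}{2}\right)^{2} \left(1 + 2 \left(- \frac{3}{2}\right)\right) \left(-86 - \frac{i \sqrt{5}}{2}\right) = \frac{9 \left(1 - 3\right)}{4} \left(-86 - \frac{i \sqrt{5}}{2}\right) = \frac{9}{4} \left(-2\right) \left(-86 - \frac{i \sqrt{5}}{2}\right) = - \frac{9 \left(-86 - \frac{i \sqrt{5}}{2}\right)}{2} = 387 + \frac{9 i \sqrt{5}}{4}$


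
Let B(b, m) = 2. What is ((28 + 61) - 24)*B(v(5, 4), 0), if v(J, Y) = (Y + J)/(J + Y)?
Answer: 130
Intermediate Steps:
v(J, Y) = 1 (v(J, Y) = (J + Y)/(J + Y) = 1)
((28 + 61) - 24)*B(v(5, 4), 0) = ((28 + 61) - 24)*2 = (89 - 24)*2 = 65*2 = 130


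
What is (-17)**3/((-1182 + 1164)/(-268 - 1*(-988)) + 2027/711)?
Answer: -139725720/80369 ≈ -1738.6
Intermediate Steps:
(-17)**3/((-1182 + 1164)/(-268 - 1*(-988)) + 2027/711) = -4913/(-18/(-268 + 988) + 2027*(1/711)) = -4913/(-18/720 + 2027/711) = -4913/(-18*1/720 + 2027/711) = -4913/(-1/40 + 2027/711) = -4913/80369/28440 = -4913*28440/80369 = -139725720/80369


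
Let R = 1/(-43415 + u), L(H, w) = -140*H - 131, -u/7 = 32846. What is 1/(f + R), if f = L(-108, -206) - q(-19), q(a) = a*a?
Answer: 273337/3998373635 ≈ 6.8362e-5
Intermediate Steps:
u = -229922 (u = -7*32846 = -229922)
q(a) = a²
L(H, w) = -131 - 140*H
R = -1/273337 (R = 1/(-43415 - 229922) = 1/(-273337) = -1/273337 ≈ -3.6585e-6)
f = 14628 (f = (-131 - 140*(-108)) - 1*(-19)² = (-131 + 15120) - 1*361 = 14989 - 361 = 14628)
1/(f + R) = 1/(14628 - 1/273337) = 1/(3998373635/273337) = 273337/3998373635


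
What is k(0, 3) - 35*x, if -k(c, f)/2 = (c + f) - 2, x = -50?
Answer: 1748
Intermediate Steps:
k(c, f) = 4 - 2*c - 2*f (k(c, f) = -2*((c + f) - 2) = -2*(-2 + c + f) = 4 - 2*c - 2*f)
k(0, 3) - 35*x = (4 - 2*0 - 2*3) - 35*(-50) = (4 + 0 - 6) + 1750 = -2 + 1750 = 1748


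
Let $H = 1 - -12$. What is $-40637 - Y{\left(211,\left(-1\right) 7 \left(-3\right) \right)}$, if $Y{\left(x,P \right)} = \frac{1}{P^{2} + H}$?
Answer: $- \frac{18449199}{454} \approx -40637.0$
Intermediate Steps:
$H = 13$ ($H = 1 + 12 = 13$)
$Y{\left(x,P \right)} = \frac{1}{13 + P^{2}}$ ($Y{\left(x,P \right)} = \frac{1}{P^{2} + 13} = \frac{1}{13 + P^{2}}$)
$-40637 - Y{\left(211,\left(-1\right) 7 \left(-3\right) \right)} = -40637 - \frac{1}{13 + \left(\left(-1\right) 7 \left(-3\right)\right)^{2}} = -40637 - \frac{1}{13 + \left(\left(-7\right) \left(-3\right)\right)^{2}} = -40637 - \frac{1}{13 + 21^{2}} = -40637 - \frac{1}{13 + 441} = -40637 - \frac{1}{454} = - \frac{18449199}{454}$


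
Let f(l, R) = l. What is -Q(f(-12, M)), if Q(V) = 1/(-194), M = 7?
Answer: 1/194 ≈ 0.0051546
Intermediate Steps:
Q(V) = -1/194
-Q(f(-12, M)) = -1*(-1/194) = 1/194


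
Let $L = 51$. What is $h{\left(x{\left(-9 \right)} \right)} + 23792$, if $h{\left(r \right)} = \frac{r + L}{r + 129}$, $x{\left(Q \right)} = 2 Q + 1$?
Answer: $\frac{1332369}{56} \approx 23792.0$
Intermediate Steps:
$x{\left(Q \right)} = 1 + 2 Q$
$h{\left(r \right)} = \frac{51 + r}{129 + r}$ ($h{\left(r \right)} = \frac{r + 51}{r + 129} = \frac{51 + r}{129 + r}$)
$h{\left(x{\left(-9 \right)} \right)} + 23792 = \frac{51 + \left(1 + 2 \left(-9\right)\right)}{129 + \left(1 + 2 \left(-9\right)\right)} + 23792 = \frac{51 + \left(1 - 18\right)}{129 + \left(1 - 18\right)} + 23792 = \frac{51 - 17}{129 - 17} + 23792 = \frac{1}{112} \cdot 34 + 23792 = \frac{17}{56} + 23792 = \frac{1332369}{56}$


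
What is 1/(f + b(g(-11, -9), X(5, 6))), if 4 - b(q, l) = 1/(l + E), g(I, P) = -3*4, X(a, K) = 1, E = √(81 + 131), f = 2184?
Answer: 461669/1010133959 + 2*√53/1010133959 ≈ 0.00045705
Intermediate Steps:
E = 2*√53 (E = √212 = 2*√53 ≈ 14.560)
g(I, P) = -12
b(q, l) = 4 - 1/(l + 2*√53)
1/(f + b(g(-11, -9), X(5, 6))) = 1/(2184 + (-1 + 4*1 + 8*√53)/(1 + 2*√53)) = 1/(2184 + (-1 + 4 + 8*√53)/(1 + 2*√53)) = 1/(2184 + (3 + 8*√53)/(1 + 2*√53))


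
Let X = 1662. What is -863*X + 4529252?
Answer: 3094946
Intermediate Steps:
-863*X + 4529252 = -863*1662 + 4529252 = -1434306 + 4529252 = 3094946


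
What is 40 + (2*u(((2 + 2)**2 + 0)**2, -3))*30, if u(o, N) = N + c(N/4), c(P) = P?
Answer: -185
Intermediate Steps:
u(o, N) = 5*N/4 (u(o, N) = N + N/4 = 5*N/4)
40 + (2*u(((2 + 2)**2 + 0)**2, -3))*30 = 40 + (2*((5/4)*(-3)))*30 = 40 + (2*(-15/4))*30 = 40 - 15/2*30 = 40 - 225 = -185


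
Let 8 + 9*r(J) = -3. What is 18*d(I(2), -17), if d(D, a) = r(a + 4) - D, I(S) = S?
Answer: -58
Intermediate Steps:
r(J) = -11/9 (r(J) = -8/9 + (⅑)*(-3) = -8/9 - ⅓ = -11/9)
d(D, a) = -11/9 - D
18*d(I(2), -17) = 18*(-11/9 - 1*2) = 18*(-11/9 - 2) = 18*(-29/9) = -58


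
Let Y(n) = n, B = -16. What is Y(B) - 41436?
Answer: -41452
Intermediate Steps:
Y(B) - 41436 = -16 - 41436 = -41452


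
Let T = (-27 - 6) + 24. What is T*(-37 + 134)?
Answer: -873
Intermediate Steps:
T = -9 (T = -33 + 24 = -9)
T*(-37 + 134) = -9*(-37 + 134) = -9*97 = -873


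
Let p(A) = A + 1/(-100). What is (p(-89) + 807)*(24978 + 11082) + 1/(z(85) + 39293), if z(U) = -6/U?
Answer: 432361939167128/16699495 ≈ 2.5891e+7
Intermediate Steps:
p(A) = -1/100 + A (p(A) = A - 1/100 = -1/100 + A)
(p(-89) + 807)*(24978 + 11082) + 1/(z(85) + 39293) = ((-1/100 - 89) + 807)*(24978 + 11082) + 1/(-6/85 + 39293) = (-8901/100 + 807)*36060 + 1/(-6*1/85 + 39293) = (71799/100)*36060 + 1/(-6/85 + 39293) = 129453597/5 + 1/(3339899/85) = 129453597/5 + 85/3339899 = 432361939167128/16699495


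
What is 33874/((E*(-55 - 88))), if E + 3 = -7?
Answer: 16937/715 ≈ 23.688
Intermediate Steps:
E = -10 (E = -3 - 7 = -10)
33874/((E*(-55 - 88))) = 33874/((-10*(-55 - 88))) = 33874/((-10*(-143))) = 33874/1430 = 33874*(1/1430) = 16937/715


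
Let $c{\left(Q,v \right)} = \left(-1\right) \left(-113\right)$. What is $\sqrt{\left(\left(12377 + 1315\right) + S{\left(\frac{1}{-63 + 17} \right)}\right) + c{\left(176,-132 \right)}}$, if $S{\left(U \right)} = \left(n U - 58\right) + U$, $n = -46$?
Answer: $\frac{\sqrt{29090722}}{46} \approx 117.25$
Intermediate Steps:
$c{\left(Q,v \right)} = 113$
$S{\left(U \right)} = -58 - 45 U$ ($S{\left(U \right)} = \left(- 46 U - 58\right) + U = \left(-58 - 46 U\right) + U = -58 - 45 U$)
$\sqrt{\left(\left(12377 + 1315\right) + S{\left(\frac{1}{-63 + 17} \right)}\right) + c{\left(176,-132 \right)}} = \sqrt{\left(\left(12377 + 1315\right) - \left(58 + \frac{45}{-63 + 17}\right)\right) + 113} = \sqrt{\left(13692 - \left(58 + \frac{45}{-46}\right)\right) + 113} = \sqrt{\left(13692 - \frac{2623}{46}\right) + 113} = \sqrt{\frac{627209}{46} + 113} = \sqrt{\frac{632407}{46}} = \frac{\sqrt{29090722}}{46}$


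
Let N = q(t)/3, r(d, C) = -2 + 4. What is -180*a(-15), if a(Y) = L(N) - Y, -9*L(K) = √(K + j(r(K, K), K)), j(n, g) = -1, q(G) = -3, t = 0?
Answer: -2700 + 20*I*√2 ≈ -2700.0 + 28.284*I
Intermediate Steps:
r(d, C) = 2
N = -1 (N = -3/3 = -3*⅓ = -1)
L(K) = -√(-1 + K)/9 (L(K) = -√(K - 1)/9 = -√(-1 + K)/9)
a(Y) = -Y - I*√2/9 (a(Y) = -√(-1 - 1)/9 - Y = -I*√2/9 - Y = -Y - I*√2/9)
-180*a(-15) = -180*(-1*(-15) - I*√2/9) = -180*(15 - I*√2/9) = -2700 + 20*I*√2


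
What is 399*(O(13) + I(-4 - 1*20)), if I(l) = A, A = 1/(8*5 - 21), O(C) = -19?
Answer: -7560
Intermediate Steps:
A = 1/19 (A = 1/(40 - 21) = 1/19 ≈ 0.052632)
I(l) = 1/19
399*(O(13) + I(-4 - 1*20)) = 399*(-19 + 1/19) = 399*(-360/19) = -7560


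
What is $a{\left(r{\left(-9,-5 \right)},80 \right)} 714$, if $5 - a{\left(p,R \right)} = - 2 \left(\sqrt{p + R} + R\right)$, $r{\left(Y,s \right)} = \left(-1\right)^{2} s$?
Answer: $117810 + 7140 \sqrt{3} \approx 1.3018 \cdot 10^{5}$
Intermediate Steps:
$r{\left(Y,s \right)} = s$ ($r{\left(Y,s \right)} = 1 s = s$)
$a{\left(p,R \right)} = 5 + 2 R + 2 \sqrt{R + p}$ ($a{\left(p,R \right)} = 5 - - 2 \left(\sqrt{p + R} + R\right) = 5 - - 2 \left(\sqrt{R + p} + R\right) = 5 - - 2 \left(R + \sqrt{R + p}\right) = 5 - \left(- 2 R - 2 \sqrt{R + p}\right) = 5 + \left(2 R + 2 \sqrt{R + p}\right) = 5 + 2 R + 2 \sqrt{R + p}$)
$a{\left(r{\left(-9,-5 \right)},80 \right)} 714 = \left(5 + 2 \cdot 80 + 2 \sqrt{80 - 5}\right) 714 = \left(5 + 160 + 2 \sqrt{75}\right) 714 = \left(5 + 160 + 2 \cdot 5 \sqrt{3}\right) 714 = \left(5 + 160 + 10 \sqrt{3}\right) 714 = \left(165 + 10 \sqrt{3}\right) 714 = 117810 + 7140 \sqrt{3}$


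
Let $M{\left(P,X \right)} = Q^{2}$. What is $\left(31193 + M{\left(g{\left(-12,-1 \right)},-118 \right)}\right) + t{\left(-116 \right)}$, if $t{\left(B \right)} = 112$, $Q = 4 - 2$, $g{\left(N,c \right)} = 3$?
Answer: $31309$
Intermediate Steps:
$Q = 2$ ($Q = 4 - 2 = 2$)
$M{\left(P,X \right)} = 4$ ($M{\left(P,X \right)} = 2^{2} = 4$)
$\left(31193 + M{\left(g{\left(-12,-1 \right)},-118 \right)}\right) + t{\left(-116 \right)} = \left(31193 + 4\right) + 112 = 31197 + 112 = 31309$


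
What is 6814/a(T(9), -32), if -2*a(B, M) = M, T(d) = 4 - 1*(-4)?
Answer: 3407/8 ≈ 425.88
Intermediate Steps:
T(d) = 8 (T(d) = 4 + 4 = 8)
a(B, M) = -M/2
6814/a(T(9), -32) = 6814/((-½*(-32))) = 6814/16 = 6814*(1/16) = 3407/8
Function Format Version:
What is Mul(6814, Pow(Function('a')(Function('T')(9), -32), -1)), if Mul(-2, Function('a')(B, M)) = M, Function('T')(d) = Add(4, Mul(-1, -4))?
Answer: Rational(3407, 8) ≈ 425.88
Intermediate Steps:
Function('T')(d) = 8 (Function('T')(d) = Add(4, 4) = 8)
Function('a')(B, M) = Mul(Rational(-1, 2), M)
Mul(6814, Pow(Function('a')(Function('T')(9), -32), -1)) = Mul(6814, Pow(Mul(Rational(-1, 2), -32), -1)) = Mul(6814, Pow(16, -1)) = Mul(6814, Rational(1, 16)) = Rational(3407, 8)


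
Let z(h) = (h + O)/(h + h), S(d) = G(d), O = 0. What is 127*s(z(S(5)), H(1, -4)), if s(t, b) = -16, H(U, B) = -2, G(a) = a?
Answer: -2032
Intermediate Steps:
S(d) = d
z(h) = ½ (z(h) = (h + 0)/(h + h) = h/((2*h)) = h*(1/(2*h)) = ½)
127*s(z(S(5)), H(1, -4)) = 127*(-16) = -2032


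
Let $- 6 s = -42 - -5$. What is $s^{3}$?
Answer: $\frac{50653}{216} \approx 234.5$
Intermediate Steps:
$s = \frac{37}{6}$ ($s = - \frac{-42 - -5}{6} = - \frac{-42 + 5}{6} = \left(- \frac{1}{6}\right) \left(-37\right) = \frac{37}{6} \approx 6.1667$)
$s^{3} = \left(\frac{37}{6}\right)^{3} = \frac{50653}{216}$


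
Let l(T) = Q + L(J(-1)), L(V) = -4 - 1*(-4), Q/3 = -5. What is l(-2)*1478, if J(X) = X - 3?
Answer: -22170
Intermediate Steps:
J(X) = -3 + X
Q = -15 (Q = 3*(-5) = -15)
L(V) = 0 (L(V) = -4 + 4 = 0)
l(T) = -15 (l(T) = -15 + 0 = -15)
l(-2)*1478 = -15*1478 = -22170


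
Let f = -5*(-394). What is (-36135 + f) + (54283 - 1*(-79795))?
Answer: 99913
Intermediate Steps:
f = 1970
(-36135 + f) + (54283 - 1*(-79795)) = (-36135 + 1970) + (54283 - 1*(-79795)) = -34165 + (54283 + 79795) = -34165 + 134078 = 99913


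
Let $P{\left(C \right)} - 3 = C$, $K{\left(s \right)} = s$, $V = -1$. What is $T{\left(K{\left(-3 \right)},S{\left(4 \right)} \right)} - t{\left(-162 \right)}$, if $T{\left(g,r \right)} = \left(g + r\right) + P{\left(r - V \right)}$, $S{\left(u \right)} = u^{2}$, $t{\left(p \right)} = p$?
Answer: $195$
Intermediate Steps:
$P{\left(C \right)} = 3 + C$
$T{\left(g,r \right)} = 4 + g + 2 r$ ($T{\left(g,r \right)} = \left(g + r\right) + \left(3 + \left(r - -1\right)\right) = \left(g + r\right) + \left(3 + \left(r + 1\right)\right) = \left(g + r\right) + \left(3 + \left(1 + r\right)\right) = \left(g + r\right) + \left(4 + r\right) = 4 + g + 2 r$)
$T{\left(K{\left(-3 \right)},S{\left(4 \right)} \right)} - t{\left(-162 \right)} = \left(4 - 3 + 2 \cdot 4^{2}\right) - -162 = \left(4 - 3 + 2 \cdot 16\right) + 162 = \left(4 - 3 + 32\right) + 162 = 33 + 162 = 195$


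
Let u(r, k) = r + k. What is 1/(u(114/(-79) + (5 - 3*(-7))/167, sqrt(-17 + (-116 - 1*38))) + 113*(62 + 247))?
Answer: 6077263059421/212192000448589588 - 522165747*I*sqrt(19)/212192000448589588 ≈ 2.864e-5 - 1.0726e-8*I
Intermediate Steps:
u(r, k) = k + r
1/(u(114/(-79) + (5 - 3*(-7))/167, sqrt(-17 + (-116 - 1*38))) + 113*(62 + 247)) = 1/((sqrt(-17 + (-116 - 1*38)) + (114/(-79) + (5 - 3*(-7))/167)) + 113*(62 + 247)) = 1/((sqrt(-17 + (-116 - 38)) + (114*(-1/79) + (5 + 21)*(1/167))) + 113*309) = 1/((sqrt(-17 - 154) + (-114/79 + 26*(1/167))) + 34917) = 1/((sqrt(-171) + (-114/79 + 26/167)) + 34917) = 1/((3*I*sqrt(19) - 16984/13193) + 34917) = 1/((-16984/13193 + 3*I*sqrt(19)) + 34917) = 1/(460642997/13193 + 3*I*sqrt(19))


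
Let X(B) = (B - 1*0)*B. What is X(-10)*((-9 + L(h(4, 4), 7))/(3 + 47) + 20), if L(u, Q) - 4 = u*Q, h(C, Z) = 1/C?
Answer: 3987/2 ≈ 1993.5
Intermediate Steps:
X(B) = B² (X(B) = (B + 0)*B = B*B = B²)
L(u, Q) = 4 + Q*u (L(u, Q) = 4 + u*Q = 4 + Q*u)
X(-10)*((-9 + L(h(4, 4), 7))/(3 + 47) + 20) = (-10)²*((-9 + (4 + 7/4))/(3 + 47) + 20) = 100*((-9 + (4 + 7*(¼)))/50 + 20) = 100*((-9 + (4 + 7/4))*(1/50) + 20) = 100*((-9 + 23/4)*(1/50) + 20) = 100*(-13/4*1/50 + 20) = 100*(-13/200 + 20) = 100*(3987/200) = 3987/2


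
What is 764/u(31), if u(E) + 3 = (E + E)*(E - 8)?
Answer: 764/1423 ≈ 0.53689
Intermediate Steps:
u(E) = -3 + 2*E*(-8 + E) (u(E) = -3 + (E + E)*(E - 8) = -3 + (2*E)*(-8 + E) = -3 + 2*E*(-8 + E))
764/u(31) = 764/(-3 - 16*31 + 2*31**2) = 764/(-3 - 496 + 2*961) = 764/(-3 - 496 + 1922) = 764/1423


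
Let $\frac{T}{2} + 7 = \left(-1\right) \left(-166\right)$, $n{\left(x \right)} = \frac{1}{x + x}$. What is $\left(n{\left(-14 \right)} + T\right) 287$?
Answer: $\frac{365023}{4} \approx 91256.0$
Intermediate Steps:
$n{\left(x \right)} = \frac{1}{2 x}$
$T = 318$ ($T = -14 + 2 \left(\left(-1\right) \left(-166\right)\right) = -14 + 2 \cdot 166 = -14 + 332 = 318$)
$\left(n{\left(-14 \right)} + T\right) 287 = \left(\frac{1}{2 \left(-14\right)} + 318\right) 287 = \left(\frac{1}{2} \left(- \frac{1}{14}\right) + 318\right) 287 = \left(- \frac{1}{28} + 318\right) 287 = \frac{8903}{28} \cdot 287 = \frac{365023}{4}$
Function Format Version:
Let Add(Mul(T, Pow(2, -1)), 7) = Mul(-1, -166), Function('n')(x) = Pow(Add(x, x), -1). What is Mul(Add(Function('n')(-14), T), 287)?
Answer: Rational(365023, 4) ≈ 91256.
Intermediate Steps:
Function('n')(x) = Mul(Rational(1, 2), Pow(x, -1)) (Function('n')(x) = Pow(Mul(2, x), -1) = Mul(Rational(1, 2), Pow(x, -1)))
T = 318 (T = Add(-14, Mul(2, Mul(-1, -166))) = Add(-14, Mul(2, 166)) = Add(-14, 332) = 318)
Mul(Add(Function('n')(-14), T), 287) = Mul(Add(Mul(Rational(1, 2), Pow(-14, -1)), 318), 287) = Mul(Add(Mul(Rational(1, 2), Rational(-1, 14)), 318), 287) = Mul(Add(Rational(-1, 28), 318), 287) = Mul(Rational(8903, 28), 287) = Rational(365023, 4)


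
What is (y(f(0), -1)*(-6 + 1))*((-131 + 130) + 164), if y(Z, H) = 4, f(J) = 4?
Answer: -3260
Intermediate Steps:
(y(f(0), -1)*(-6 + 1))*((-131 + 130) + 164) = (4*(-6 + 1))*((-131 + 130) + 164) = (4*(-5))*(-1 + 164) = -20*163 = -3260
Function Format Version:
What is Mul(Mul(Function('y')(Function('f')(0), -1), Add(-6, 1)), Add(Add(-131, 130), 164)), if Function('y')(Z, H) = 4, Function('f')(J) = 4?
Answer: -3260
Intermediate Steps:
Mul(Mul(Function('y')(Function('f')(0), -1), Add(-6, 1)), Add(Add(-131, 130), 164)) = Mul(Mul(4, Add(-6, 1)), Add(Add(-131, 130), 164)) = Mul(Mul(4, -5), Add(-1, 164)) = Mul(-20, 163) = -3260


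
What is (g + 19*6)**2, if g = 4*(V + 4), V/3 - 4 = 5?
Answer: 56644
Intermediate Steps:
V = 27 (V = 12 + 3*5 = 12 + 15 = 27)
g = 124 (g = 4*(27 + 4) = 4*31 = 124)
(g + 19*6)**2 = (124 + 19*6)**2 = (124 + 114)**2 = 238**2 = 56644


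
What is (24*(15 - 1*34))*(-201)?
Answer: 91656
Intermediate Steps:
(24*(15 - 1*34))*(-201) = (24*(15 - 34))*(-201) = (24*(-19))*(-201) = -456*(-201) = 91656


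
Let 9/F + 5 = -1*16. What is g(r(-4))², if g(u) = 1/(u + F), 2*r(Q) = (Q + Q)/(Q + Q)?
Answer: 196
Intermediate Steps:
r(Q) = ½ (r(Q) = ((Q + Q)/(Q + Q))/2 = ((2*Q)/((2*Q)))/2 = ((2*Q)*(1/(2*Q)))/2 = (½)*1 = ½)
F = -3/7 (F = 9/(-5 - 1*16) = 9/(-5 - 16) = 9/(-21) = 9*(-1/21) = -3/7 ≈ -0.42857)
g(u) = 1/(-3/7 + u) (g(u) = 1/(u - 3/7) = 1/(-3/7 + u))
g(r(-4))² = (7/(-3 + 7*(½)))² = (7/(-3 + 7/2))² = (7/(½))² = (7*2)² = 14² = 196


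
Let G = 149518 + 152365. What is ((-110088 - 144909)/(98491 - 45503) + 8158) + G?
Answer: 16428197511/52988 ≈ 3.1004e+5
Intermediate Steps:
G = 301883
((-110088 - 144909)/(98491 - 45503) + 8158) + G = ((-110088 - 144909)/(98491 - 45503) + 8158) + 301883 = (-254997/52988 + 8158) + 301883 = 432021107/52988 + 301883 = 16428197511/52988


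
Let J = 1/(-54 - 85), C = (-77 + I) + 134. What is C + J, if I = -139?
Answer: -11399/139 ≈ -82.007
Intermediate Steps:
C = -82 (C = (-77 - 139) + 134 = -216 + 134 = -82)
J = -1/139 (J = 1/(-139) = -1/139 ≈ -0.0071942)
C + J = -82 - 1/139 = -11399/139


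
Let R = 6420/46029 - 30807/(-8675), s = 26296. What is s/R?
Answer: 3500011405400/491236301 ≈ 7124.9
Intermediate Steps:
R = 491236301/133100525 (R = 6420*(1/46029) - 30807*(-1/8675) = 2140/15343 + 30807/8675 = 491236301/133100525 ≈ 3.6907)
s/R = 26296/(491236301/133100525) = 26296*(133100525/491236301) = 3500011405400/491236301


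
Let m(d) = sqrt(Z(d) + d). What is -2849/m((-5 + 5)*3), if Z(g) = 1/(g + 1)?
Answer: -2849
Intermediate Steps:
Z(g) = 1/(1 + g)
m(d) = sqrt(d + 1/(1 + d)) (m(d) = sqrt(1/(1 + d) + d) = sqrt(d + 1/(1 + d)))
-2849/m((-5 + 5)*3) = -2849*sqrt(1 + (-5 + 5)*3)/sqrt(1 + ((-5 + 5)*3)*(1 + (-5 + 5)*3)) = -2849*sqrt(1 + 0*3)/sqrt(1 + (0*3)*(1 + 0*3)) = -2849*sqrt(1 + 0)/sqrt(1 + 0*(1 + 0)) = -2849/sqrt(1 + 0*1) = -2849/sqrt(1 + 0) = -2849/(sqrt(1*1)) = -2849/(sqrt(1)) = -2849/1 = -2849*1 = -2849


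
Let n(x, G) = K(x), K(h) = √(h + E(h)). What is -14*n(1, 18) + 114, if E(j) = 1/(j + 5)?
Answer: 114 - 7*√42/3 ≈ 98.878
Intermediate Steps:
E(j) = 1/(5 + j)
K(h) = √(h + 1/(5 + h))
n(x, G) = √((1 + x*(5 + x))/(5 + x))
-14*n(1, 18) + 114 = -14*√(1 + 1*(5 + 1))/√(5 + 1) + 114 = -14*√6*√(1 + 1*6)/6 + 114 = -14*√6*√(1 + 6)/6 + 114 = -14*√42/6 + 114 = -7*√42/3 + 114 = 114 - 7*√42/3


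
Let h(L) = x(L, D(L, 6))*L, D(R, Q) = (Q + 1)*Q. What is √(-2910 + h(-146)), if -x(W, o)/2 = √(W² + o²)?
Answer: √(-2910 + 584*√5770) ≈ 203.59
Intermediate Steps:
D(R, Q) = Q*(1 + Q) (D(R, Q) = (1 + Q)*Q = Q*(1 + Q))
x(W, o) = -2*√(W² + o²)
h(L) = -2*L*√(1764 + L²) (h(L) = (-2*√(L² + (6*(1 + 6))²))*L = (-2*√(L² + (6*7)²))*L = (-2*√(L² + 42²))*L = (-2*√(L² + 1764))*L = (-2*√(1764 + L²))*L = -2*L*√(1764 + L²))
√(-2910 + h(-146)) = √(-2910 - 2*(-146)*√(1764 + (-146)²)) = √(-2910 - 2*(-146)*√(1764 + 21316)) = √(-2910 - 2*(-146)*√23080) = √(-2910 - 2*(-146)*2*√5770) = √(-2910 + 584*√5770)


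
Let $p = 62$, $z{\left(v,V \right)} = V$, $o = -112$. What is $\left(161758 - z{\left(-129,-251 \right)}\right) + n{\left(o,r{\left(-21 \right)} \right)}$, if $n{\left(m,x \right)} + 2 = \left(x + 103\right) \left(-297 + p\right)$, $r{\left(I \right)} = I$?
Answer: $142737$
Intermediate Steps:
$n{\left(m,x \right)} = -24207 - 235 x$ ($n{\left(m,x \right)} = -2 + \left(x + 103\right) \left(-297 + 62\right) = -2 + \left(103 + x\right) \left(-235\right) = -2 - \left(24205 + 235 x\right) = -24207 - 235 x$)
$\left(161758 - z{\left(-129,-251 \right)}\right) + n{\left(o,r{\left(-21 \right)} \right)} = \left(161758 - -251\right) - 19272 = \left(161758 + 251\right) + \left(-24207 + 4935\right) = 162009 - 19272 = 142737$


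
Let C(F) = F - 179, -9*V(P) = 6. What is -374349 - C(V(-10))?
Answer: -1122508/3 ≈ -3.7417e+5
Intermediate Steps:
V(P) = -2/3 (V(P) = -1/9*6 = -2/3)
C(F) = -179 + F
-374349 - C(V(-10)) = -374349 - (-179 - 2/3) = -374349 - 1*(-539/3) = -374349 + 539/3 = -1122508/3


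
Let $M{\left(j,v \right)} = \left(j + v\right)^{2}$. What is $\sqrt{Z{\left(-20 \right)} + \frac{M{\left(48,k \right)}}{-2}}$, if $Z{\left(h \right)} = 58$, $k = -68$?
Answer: $i \sqrt{142} \approx 11.916 i$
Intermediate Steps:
$\sqrt{Z{\left(-20 \right)} + \frac{M{\left(48,k \right)}}{-2}} = \sqrt{58 + \frac{\left(48 - 68\right)^{2}}{-2}} = \sqrt{58 + \left(-20\right)^{2} \left(- \frac{1}{2}\right)} = \sqrt{58 + 400 \left(- \frac{1}{2}\right)} = \sqrt{58 - 200} = \sqrt{-142} = i \sqrt{142}$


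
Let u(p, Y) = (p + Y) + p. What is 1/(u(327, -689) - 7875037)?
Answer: -1/7875072 ≈ -1.2698e-7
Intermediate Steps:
u(p, Y) = Y + 2*p (u(p, Y) = (Y + p) + p = Y + 2*p)
1/(u(327, -689) - 7875037) = 1/((-689 + 2*327) - 7875037) = 1/((-689 + 654) - 7875037) = 1/(-35 - 7875037) = 1/(-7875072) = -1/7875072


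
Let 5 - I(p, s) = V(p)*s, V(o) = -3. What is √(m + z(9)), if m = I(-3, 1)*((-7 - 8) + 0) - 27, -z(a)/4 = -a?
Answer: I*√111 ≈ 10.536*I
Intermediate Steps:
I(p, s) = 5 + 3*s (I(p, s) = 5 - (-3)*s = 5 + 3*s)
z(a) = 4*a (z(a) = -(-4)*a = 4*a)
m = -147 (m = (5 + 3*1)*((-7 - 8) + 0) - 27 = (5 + 3)*(-15 + 0) - 27 = 8*(-15) - 27 = -120 - 27 = -147)
√(m + z(9)) = √(-147 + 4*9) = √(-147 + 36) = √(-111) = I*√111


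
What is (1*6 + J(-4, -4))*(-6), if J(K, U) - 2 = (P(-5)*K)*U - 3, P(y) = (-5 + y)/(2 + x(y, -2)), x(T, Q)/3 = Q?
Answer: -270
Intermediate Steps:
x(T, Q) = 3*Q
P(y) = 5/4 - y/4 (P(y) = (-5 + y)/(2 + 3*(-2)) = (-5 + y)/(2 - 6) = (-5 + y)/(-4) = (-5 + y)*(-¼) = 5/4 - y/4)
J(K, U) = -1 + 5*K*U/2 (J(K, U) = 2 + (((5/4 - ¼*(-5))*K)*U - 3) = 2 + (((5/4 + 5/4)*K)*U - 3) = 2 + ((5*K/2)*U - 3) = 2 + (5*K*U/2 - 3) = 2 + (-3 + 5*K*U/2) = -1 + 5*K*U/2)
(1*6 + J(-4, -4))*(-6) = (1*6 + (-1 + (5/2)*(-4)*(-4)))*(-6) = (6 + (-1 + 40))*(-6) = (6 + 39)*(-6) = 45*(-6) = -270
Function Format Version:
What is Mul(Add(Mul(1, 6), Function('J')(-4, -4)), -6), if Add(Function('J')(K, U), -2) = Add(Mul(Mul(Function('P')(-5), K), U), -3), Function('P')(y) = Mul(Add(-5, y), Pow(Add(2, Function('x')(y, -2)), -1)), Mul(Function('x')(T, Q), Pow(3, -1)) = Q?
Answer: -270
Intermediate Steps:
Function('x')(T, Q) = Mul(3, Q)
Function('P')(y) = Add(Rational(5, 4), Mul(Rational(-1, 4), y)) (Function('P')(y) = Mul(Add(-5, y), Pow(Add(2, Mul(3, -2)), -1)) = Mul(Add(-5, y), Pow(Add(2, -6), -1)) = Mul(Add(-5, y), Pow(-4, -1)) = Mul(Add(-5, y), Rational(-1, 4)) = Add(Rational(5, 4), Mul(Rational(-1, 4), y)))
Function('J')(K, U) = Add(-1, Mul(Rational(5, 2), K, U)) (Function('J')(K, U) = Add(2, Add(Mul(Mul(Add(Rational(5, 4), Mul(Rational(-1, 4), -5)), K), U), -3)) = Add(2, Add(Mul(Mul(Add(Rational(5, 4), Rational(5, 4)), K), U), -3)) = Add(2, Add(Mul(Mul(Rational(5, 2), K), U), -3)) = Add(2, Add(Mul(Rational(5, 2), K, U), -3)) = Add(2, Add(-3, Mul(Rational(5, 2), K, U))) = Add(-1, Mul(Rational(5, 2), K, U)))
Mul(Add(Mul(1, 6), Function('J')(-4, -4)), -6) = Mul(Add(Mul(1, 6), Add(-1, Mul(Rational(5, 2), -4, -4))), -6) = Mul(Add(6, Add(-1, 40)), -6) = Mul(Add(6, 39), -6) = Mul(45, -6) = -270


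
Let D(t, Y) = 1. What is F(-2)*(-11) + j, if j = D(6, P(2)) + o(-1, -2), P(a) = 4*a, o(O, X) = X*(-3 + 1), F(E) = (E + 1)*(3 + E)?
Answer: 16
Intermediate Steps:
F(E) = (1 + E)*(3 + E)
o(O, X) = -2*X (o(O, X) = X*(-2) = -2*X)
j = 5 (j = 1 - 2*(-2) = 1 + 4 = 5)
F(-2)*(-11) + j = (3 + (-2)**2 + 4*(-2))*(-11) + 5 = (3 + 4 - 8)*(-11) + 5 = -1*(-11) + 5 = 11 + 5 = 16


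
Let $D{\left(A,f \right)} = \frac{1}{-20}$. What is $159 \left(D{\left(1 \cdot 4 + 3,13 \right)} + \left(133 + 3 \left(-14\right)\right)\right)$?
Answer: $\frac{289221}{20} \approx 14461.0$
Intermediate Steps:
$D{\left(A,f \right)} = - \frac{1}{20}$
$159 \left(D{\left(1 \cdot 4 + 3,13 \right)} + \left(133 + 3 \left(-14\right)\right)\right) = 159 \left(- \frac{1}{20} + \left(133 + 3 \left(-14\right)\right)\right) = 159 \left(- \frac{1}{20} + \left(133 - 42\right)\right) = 159 \left(- \frac{1}{20} + 91\right) = 159 \cdot \frac{1819}{20} = \frac{289221}{20}$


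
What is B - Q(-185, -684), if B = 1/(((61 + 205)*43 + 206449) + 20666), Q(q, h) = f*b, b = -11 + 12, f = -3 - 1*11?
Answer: 3339743/238553 ≈ 14.000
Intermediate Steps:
f = -14 (f = -3 - 11 = -14)
b = 1
Q(q, h) = -14 (Q(q, h) = -14*1 = -14)
B = 1/238553 (B = 1/((266*43 + 206449) + 20666) = 1/((11438 + 206449) + 20666) = 1/(217887 + 20666) = 1/238553 ≈ 4.1919e-6)
B - Q(-185, -684) = 1/238553 - 1*(-14) = 1/238553 + 14 = 3339743/238553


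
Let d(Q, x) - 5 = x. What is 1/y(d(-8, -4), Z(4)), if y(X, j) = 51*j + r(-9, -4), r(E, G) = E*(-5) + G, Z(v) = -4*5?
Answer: -1/979 ≈ -0.0010215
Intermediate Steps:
d(Q, x) = 5 + x
Z(v) = -20
r(E, G) = G - 5*E (r(E, G) = -5*E + G = G - 5*E)
y(X, j) = 41 + 51*j (y(X, j) = 51*j + (-4 - 5*(-9)) = 51*j + (-4 + 45) = 51*j + 41 = 41 + 51*j)
1/y(d(-8, -4), Z(4)) = 1/(41 + 51*(-20)) = 1/(41 - 1020) = 1/(-979) = -1/979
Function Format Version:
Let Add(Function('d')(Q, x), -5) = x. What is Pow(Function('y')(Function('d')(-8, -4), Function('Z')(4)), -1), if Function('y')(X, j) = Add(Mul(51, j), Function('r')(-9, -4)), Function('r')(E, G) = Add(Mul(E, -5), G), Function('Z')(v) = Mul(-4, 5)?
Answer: Rational(-1, 979) ≈ -0.0010215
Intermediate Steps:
Function('d')(Q, x) = Add(5, x)
Function('Z')(v) = -20
Function('r')(E, G) = Add(G, Mul(-5, E)) (Function('r')(E, G) = Add(Mul(-5, E), G) = Add(G, Mul(-5, E)))
Function('y')(X, j) = Add(41, Mul(51, j)) (Function('y')(X, j) = Add(Mul(51, j), Add(-4, Mul(-5, -9))) = Add(Mul(51, j), Add(-4, 45)) = Add(Mul(51, j), 41) = Add(41, Mul(51, j)))
Pow(Function('y')(Function('d')(-8, -4), Function('Z')(4)), -1) = Pow(Add(41, Mul(51, -20)), -1) = Pow(Add(41, -1020), -1) = Pow(-979, -1) = Rational(-1, 979)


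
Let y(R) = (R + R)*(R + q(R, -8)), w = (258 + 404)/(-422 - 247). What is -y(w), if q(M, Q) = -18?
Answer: -16820096/447561 ≈ -37.582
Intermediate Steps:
w = -662/669 (w = 662/(-669) = 662*(-1/669) = -662/669 ≈ -0.98954)
y(R) = 2*R*(-18 + R) (y(R) = (R + R)*(R - 18) = (2*R)*(-18 + R) = 2*R*(-18 + R))
-y(w) = -2*(-662)*(-18 - 662/669)/669 = -2*(-662)*(-12704)/(669*669) = -1*16820096/447561 = -16820096/447561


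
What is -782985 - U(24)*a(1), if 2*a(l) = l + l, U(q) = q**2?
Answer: -783561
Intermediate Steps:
a(l) = l (a(l) = (l + l)/2 = (2*l)/2 = l)
-782985 - U(24)*a(1) = -782985 - 24**2 = -782985 - 576 = -783561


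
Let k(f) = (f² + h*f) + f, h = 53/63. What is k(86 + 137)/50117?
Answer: 3158795/3157371 ≈ 1.0005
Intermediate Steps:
h = 53/63 (h = 53*(1/63) = 53/63 ≈ 0.84127)
k(f) = f² + 116*f/63 (k(f) = (f² + 53*f/63) + f = f² + 116*f/63)
k(86 + 137)/50117 = ((86 + 137)*(116 + 63*(86 + 137))/63)/50117 = ((1/63)*223*(116 + 63*223))*(1/50117) = ((1/63)*223*(116 + 14049))*(1/50117) = ((1/63)*223*14165)*(1/50117) = (3158795/63)*(1/50117) = 3158795/3157371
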